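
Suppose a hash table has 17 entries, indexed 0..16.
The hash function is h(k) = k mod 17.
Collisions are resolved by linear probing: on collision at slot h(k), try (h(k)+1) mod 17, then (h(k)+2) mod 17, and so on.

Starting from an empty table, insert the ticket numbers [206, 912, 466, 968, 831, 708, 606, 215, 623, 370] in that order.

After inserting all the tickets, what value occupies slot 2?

206 hashes to 2; slot 2 is free -> place at 2.
912 hashes to 11; slot 11 is free -> place at 11.
466 hashes to 7; slot 7 is free -> place at 7.
968 hashes to 16; slot 16 is free -> place at 16.
831 hashes to 15; slot 15 is free -> place at 15.
708 hashes to 11; 11 taken -> place at 12.
606 hashes to 11; 11,12 taken -> place at 13.
215 hashes to 11; 11,12,13 taken -> place at 14.
623 hashes to 11; 11,12,13,14,15,16 taken -> place at 0.
370 hashes to 13; 13,14,15,16,0 taken -> place at 1.
Table: [623, 370, 206, ∅, ∅, ∅, ∅, 466, ∅, ∅, ∅, 912, 708, 606, 215, 831, 968]

206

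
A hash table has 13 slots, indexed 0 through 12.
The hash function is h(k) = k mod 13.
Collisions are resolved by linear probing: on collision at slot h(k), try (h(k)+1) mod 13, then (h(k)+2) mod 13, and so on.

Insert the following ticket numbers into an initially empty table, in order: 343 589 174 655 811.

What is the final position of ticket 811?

Insert 343: h=5, slot 5 empty -> index 5.
Insert 589: h=4, slot 4 empty -> index 4.
Insert 174: h=5, slot 5 occupied -> index 6.
Insert 655: h=5, slots 5,6 occupied -> index 7.
Insert 811: h=5, slots 5,6,7 occupied -> index 8.
Table: [—, —, —, —, 589, 343, 174, 655, 811, —, —, —, —]

8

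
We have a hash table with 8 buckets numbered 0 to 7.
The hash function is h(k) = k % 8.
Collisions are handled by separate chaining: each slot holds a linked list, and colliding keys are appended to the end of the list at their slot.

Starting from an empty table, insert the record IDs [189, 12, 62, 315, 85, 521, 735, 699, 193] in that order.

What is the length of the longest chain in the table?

2

Insert 189: h=5, bucket 5 empty → new chain.
Insert 12: h=4, bucket 4 empty → new chain.
Insert 62: h=6, bucket 6 empty → new chain.
Insert 315: h=3, bucket 3 empty → new chain.
Insert 85: h=5, bucket 5 nonempty → append to chain.
Insert 521: h=1, bucket 1 empty → new chain.
Insert 735: h=7, bucket 7 empty → new chain.
Insert 699: h=3, bucket 3 nonempty → append to chain.
Insert 193: h=1, bucket 1 nonempty → append to chain.
Final buckets:
0: -
1: 521 -> 193
2: -
3: 315 -> 699
4: 12
5: 189 -> 85
6: 62
7: 735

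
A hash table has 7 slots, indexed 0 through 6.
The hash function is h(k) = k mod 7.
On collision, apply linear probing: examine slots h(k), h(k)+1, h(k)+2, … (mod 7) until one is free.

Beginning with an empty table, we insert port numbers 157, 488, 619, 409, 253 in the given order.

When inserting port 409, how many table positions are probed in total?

4

157 hashes to 3; slot 3 is free -> place at 3.
488 hashes to 5; slot 5 is free -> place at 5.
619 hashes to 3; 3 taken -> place at 4.
409 hashes to 3; 3,4,5 taken -> place at 6.
253 hashes to 1; slot 1 is free -> place at 1.
Table: [., 253, ., 157, 619, 488, 409]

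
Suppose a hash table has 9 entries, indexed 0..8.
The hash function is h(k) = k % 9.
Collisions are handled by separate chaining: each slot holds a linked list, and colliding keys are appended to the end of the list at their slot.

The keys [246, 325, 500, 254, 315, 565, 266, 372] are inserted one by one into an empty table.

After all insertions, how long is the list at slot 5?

2

Insert 246: h=3, bucket 3 empty -> new chain.
Insert 325: h=1, bucket 1 empty -> new chain.
Insert 500: h=5, bucket 5 empty -> new chain.
Insert 254: h=2, bucket 2 empty -> new chain.
Insert 315: h=0, bucket 0 empty -> new chain.
Insert 565: h=7, bucket 7 empty -> new chain.
Insert 266: h=5, bucket 5 nonempty -> append to chain.
Insert 372: h=3, bucket 3 nonempty -> append to chain.
Final buckets:
0: 315
1: 325
2: 254
3: 246 -> 372
4: -
5: 500 -> 266
6: -
7: 565
8: -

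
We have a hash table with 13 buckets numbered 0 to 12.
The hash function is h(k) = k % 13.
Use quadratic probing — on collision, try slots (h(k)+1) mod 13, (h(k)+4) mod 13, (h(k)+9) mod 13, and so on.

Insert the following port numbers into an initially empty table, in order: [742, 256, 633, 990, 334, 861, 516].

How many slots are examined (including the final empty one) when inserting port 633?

742 hashes to 1; slot 1 is free => place at 1.
256 hashes to 9; slot 9 is free => place at 9.
633 hashes to 9; 9 taken => place at 10.
990 hashes to 2; slot 2 is free => place at 2.
334 hashes to 9; 9,10 taken => place at 0.
861 hashes to 3; slot 3 is free => place at 3.
516 hashes to 9; 9,10,0 taken => place at 5.
Table: [334, 742, 990, 861, ∅, 516, ∅, ∅, ∅, 256, 633, ∅, ∅]

2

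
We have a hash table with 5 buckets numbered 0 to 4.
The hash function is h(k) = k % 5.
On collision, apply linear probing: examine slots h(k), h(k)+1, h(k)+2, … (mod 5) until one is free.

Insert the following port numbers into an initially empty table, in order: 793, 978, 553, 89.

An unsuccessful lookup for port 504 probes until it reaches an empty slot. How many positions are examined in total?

793: h=3 → slot 3
978: h=3, probe 3,4 → slot 4
553: h=3, probe 3,4,0 → slot 0
89: h=4, probe 4,0,1 → slot 1
Table: [553, 89, —, 793, 978]
Lookup 504: h=4, probe 4,0,1,2 → slot 2 empty, not found.

4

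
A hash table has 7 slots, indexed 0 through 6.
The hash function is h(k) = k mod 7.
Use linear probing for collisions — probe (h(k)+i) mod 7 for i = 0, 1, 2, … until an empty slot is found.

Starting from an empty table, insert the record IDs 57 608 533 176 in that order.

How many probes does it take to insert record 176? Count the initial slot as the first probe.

57 hashes to 1; slot 1 is free -> place at 1.
608 hashes to 6; slot 6 is free -> place at 6.
533 hashes to 1; 1 taken -> place at 2.
176 hashes to 1; 1,2 taken -> place at 3.
Table: [., 57, 533, 176, ., ., 608]

3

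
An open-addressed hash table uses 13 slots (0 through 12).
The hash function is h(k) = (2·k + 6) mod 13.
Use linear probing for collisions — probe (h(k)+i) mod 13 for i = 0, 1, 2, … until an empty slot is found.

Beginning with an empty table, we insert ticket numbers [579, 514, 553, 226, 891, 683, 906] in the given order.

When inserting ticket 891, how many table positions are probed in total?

4

Insert 579: h=7, slot 7 empty → index 7.
Insert 514: h=7, slot 7 occupied → index 8.
Insert 553: h=7, slots 7,8 occupied → index 9.
Insert 226: h=3, slot 3 empty → index 3.
Insert 891: h=7, slots 7,8,9 occupied → index 10.
Insert 683: h=7, slots 7,8,9,10 occupied → index 11.
Insert 906: h=11, slot 11 occupied → index 12.
Table: [∅, ∅, ∅, 226, ∅, ∅, ∅, 579, 514, 553, 891, 683, 906]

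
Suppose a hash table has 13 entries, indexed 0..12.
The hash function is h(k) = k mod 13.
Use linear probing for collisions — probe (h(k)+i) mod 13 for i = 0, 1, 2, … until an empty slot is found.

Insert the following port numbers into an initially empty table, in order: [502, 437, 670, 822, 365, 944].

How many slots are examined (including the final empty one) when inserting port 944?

3

Insert 502: h=8, slot 8 empty => index 8.
Insert 437: h=8, slot 8 occupied => index 9.
Insert 670: h=7, slot 7 empty => index 7.
Insert 822: h=3, slot 3 empty => index 3.
Insert 365: h=1, slot 1 empty => index 1.
Insert 944: h=8, slots 8,9 occupied => index 10.
Table: [∅, 365, ∅, 822, ∅, ∅, ∅, 670, 502, 437, 944, ∅, ∅]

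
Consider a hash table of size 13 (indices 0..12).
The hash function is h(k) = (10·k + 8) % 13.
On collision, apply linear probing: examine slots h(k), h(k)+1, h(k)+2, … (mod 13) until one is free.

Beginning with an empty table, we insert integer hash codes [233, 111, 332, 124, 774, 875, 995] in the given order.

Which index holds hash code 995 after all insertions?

4

233: h=11 => slot 11
111: h=0 => slot 0
332: h=0, probe 0,1 => slot 1
124: h=0, probe 0,1,2 => slot 2
774: h=0, probe 0,1,2,3 => slot 3
875: h=9 => slot 9
995: h=0, probe 0,1,2,3,4 => slot 4
Table: [111, 332, 124, 774, 995, —, —, —, —, 875, —, 233, —]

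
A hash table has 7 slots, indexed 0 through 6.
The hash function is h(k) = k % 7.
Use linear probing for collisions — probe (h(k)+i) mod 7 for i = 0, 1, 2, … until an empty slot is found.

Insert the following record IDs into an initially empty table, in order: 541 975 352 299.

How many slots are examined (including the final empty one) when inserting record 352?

3

541 hashes to 2; slot 2 is free => place at 2.
975 hashes to 2; 2 taken => place at 3.
352 hashes to 2; 2,3 taken => place at 4.
299 hashes to 5; slot 5 is free => place at 5.
Table: [—, —, 541, 975, 352, 299, —]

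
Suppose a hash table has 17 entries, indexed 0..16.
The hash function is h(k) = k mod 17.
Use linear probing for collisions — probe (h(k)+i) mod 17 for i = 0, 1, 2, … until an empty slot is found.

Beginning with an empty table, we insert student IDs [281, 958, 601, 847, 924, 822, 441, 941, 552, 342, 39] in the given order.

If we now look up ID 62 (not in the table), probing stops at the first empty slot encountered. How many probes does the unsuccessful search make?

3

281 hashes to 9; slot 9 is free → place at 9.
958 hashes to 6; slot 6 is free → place at 6.
601 hashes to 6; 6 taken → place at 7.
847 hashes to 14; slot 14 is free → place at 14.
924 hashes to 6; 6,7 taken → place at 8.
822 hashes to 6; 6,7,8,9 taken → place at 10.
441 hashes to 16; slot 16 is free → place at 16.
941 hashes to 6; 6,7,8,9,10 taken → place at 11.
552 hashes to 8; 8,9,10,11 taken → place at 12.
342 hashes to 2; slot 2 is free → place at 2.
39 hashes to 5; slot 5 is free → place at 5.
Table: [—, —, 342, —, —, 39, 958, 601, 924, 281, 822, 941, 552, —, 847, —, 441]
Lookup 62: h=11, probe 11,12,13 → slot 13 empty, not found.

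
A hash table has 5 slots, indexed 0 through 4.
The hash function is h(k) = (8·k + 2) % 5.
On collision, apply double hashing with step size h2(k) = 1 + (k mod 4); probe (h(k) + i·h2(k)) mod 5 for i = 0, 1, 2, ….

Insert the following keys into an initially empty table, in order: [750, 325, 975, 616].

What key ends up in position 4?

750: h=2 -> slot 2
325: h=2, h2=2, probe 2,4 -> slot 4
975: h=2, h2=4, probe 2,1 -> slot 1
616: h=0 -> slot 0
Table: [616, 975, 750, _, 325]

325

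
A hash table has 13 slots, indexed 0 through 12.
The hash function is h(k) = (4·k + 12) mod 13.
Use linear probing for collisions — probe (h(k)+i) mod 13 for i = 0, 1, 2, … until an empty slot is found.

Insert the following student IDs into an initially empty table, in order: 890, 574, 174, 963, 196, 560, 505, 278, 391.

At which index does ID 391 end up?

11

890 hashes to 10; slot 10 is free => place at 10.
574 hashes to 7; slot 7 is free => place at 7.
174 hashes to 6; slot 6 is free => place at 6.
963 hashes to 3; slot 3 is free => place at 3.
196 hashes to 3; 3 taken => place at 4.
560 hashes to 3; 3,4 taken => place at 5.
505 hashes to 4; 4,5,6,7 taken => place at 8.
278 hashes to 6; 6,7,8 taken => place at 9.
391 hashes to 3; 3,4,5,6,7,8,9,10 taken => place at 11.
Table: [∅, ∅, ∅, 963, 196, 560, 174, 574, 505, 278, 890, 391, ∅]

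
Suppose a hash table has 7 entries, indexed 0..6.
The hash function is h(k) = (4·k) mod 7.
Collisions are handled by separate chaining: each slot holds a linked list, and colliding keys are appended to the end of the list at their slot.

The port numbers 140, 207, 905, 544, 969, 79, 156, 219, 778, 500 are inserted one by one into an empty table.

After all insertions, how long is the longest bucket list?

140 → bucket 0
207 → bucket 2
905 → bucket 1
544 → bucket 6
969 → bucket 5
79 → bucket 1 (collision)
156 → bucket 1 (collision)
219 → bucket 1 (collision)
778 → bucket 4
500 → bucket 5 (collision)
Final buckets:
0: 140
1: 905 -> 79 -> 156 -> 219
2: 207
3: .
4: 778
5: 969 -> 500
6: 544

4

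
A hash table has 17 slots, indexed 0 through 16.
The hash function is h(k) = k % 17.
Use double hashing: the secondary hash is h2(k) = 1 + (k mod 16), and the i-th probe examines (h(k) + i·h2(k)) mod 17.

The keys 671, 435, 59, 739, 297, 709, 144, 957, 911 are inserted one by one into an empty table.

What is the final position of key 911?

671: h=8 => slot 8
435: h=10 => slot 10
59: h=8, h2=12, probe 8,3 => slot 3
739: h=8, h2=4, probe 8,12 => slot 12
297: h=8, h2=10, probe 8,1 => slot 1
709: h=12, h2=6, probe 12,1,7 => slot 7
144: h=8, h2=1, probe 8,9 => slot 9
957: h=5 => slot 5
911: h=10, h2=16, probe 10,9,8,7,6 => slot 6
Table: [—, 297, —, 59, —, 957, 911, 709, 671, 144, 435, —, 739, —, —, —, —]

6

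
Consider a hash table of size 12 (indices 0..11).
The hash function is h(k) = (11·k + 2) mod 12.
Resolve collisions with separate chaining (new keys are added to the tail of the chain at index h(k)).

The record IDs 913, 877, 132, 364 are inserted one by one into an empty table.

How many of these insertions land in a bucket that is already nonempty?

1

Insert 913: h=1, bucket 1 empty → new chain.
Insert 877: h=1, bucket 1 nonempty → append to chain.
Insert 132: h=2, bucket 2 empty → new chain.
Insert 364: h=10, bucket 10 empty → new chain.
Final buckets:
0: _
1: 913 -> 877
2: 132
3: _
4: _
5: _
6: _
7: _
8: _
9: _
10: 364
11: _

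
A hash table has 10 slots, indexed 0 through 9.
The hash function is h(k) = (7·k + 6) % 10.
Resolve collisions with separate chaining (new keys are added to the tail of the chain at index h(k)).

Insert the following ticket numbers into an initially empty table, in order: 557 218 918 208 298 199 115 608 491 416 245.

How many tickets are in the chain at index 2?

Insert 557: h=5, bucket 5 empty → new chain.
Insert 218: h=2, bucket 2 empty → new chain.
Insert 918: h=2, bucket 2 nonempty → append to chain.
Insert 208: h=2, bucket 2 nonempty → append to chain.
Insert 298: h=2, bucket 2 nonempty → append to chain.
Insert 199: h=9, bucket 9 empty → new chain.
Insert 115: h=1, bucket 1 empty → new chain.
Insert 608: h=2, bucket 2 nonempty → append to chain.
Insert 491: h=3, bucket 3 empty → new chain.
Insert 416: h=8, bucket 8 empty → new chain.
Insert 245: h=1, bucket 1 nonempty → append to chain.
Final buckets:
0: -
1: 115 -> 245
2: 218 -> 918 -> 208 -> 298 -> 608
3: 491
4: -
5: 557
6: -
7: -
8: 416
9: 199

5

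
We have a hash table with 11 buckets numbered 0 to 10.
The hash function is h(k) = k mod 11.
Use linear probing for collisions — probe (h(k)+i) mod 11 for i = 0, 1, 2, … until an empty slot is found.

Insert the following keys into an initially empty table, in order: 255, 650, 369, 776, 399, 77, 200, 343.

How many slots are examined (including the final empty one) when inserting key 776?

2

Insert 255: h=2, slot 2 empty -> index 2.
Insert 650: h=1, slot 1 empty -> index 1.
Insert 369: h=6, slot 6 empty -> index 6.
Insert 776: h=6, slot 6 occupied -> index 7.
Insert 399: h=3, slot 3 empty -> index 3.
Insert 77: h=0, slot 0 empty -> index 0.
Insert 200: h=2, slots 2,3 occupied -> index 4.
Insert 343: h=2, slots 2,3,4 occupied -> index 5.
Table: [77, 650, 255, 399, 200, 343, 369, 776, ∅, ∅, ∅]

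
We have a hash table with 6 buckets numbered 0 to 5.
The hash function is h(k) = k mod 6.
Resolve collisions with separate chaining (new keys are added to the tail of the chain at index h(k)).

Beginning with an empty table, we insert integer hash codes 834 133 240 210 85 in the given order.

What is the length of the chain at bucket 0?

3

834 → bucket 0
133 → bucket 1
240 → bucket 0 (collision)
210 → bucket 0 (collision)
85 → bucket 1 (collision)
Final buckets:
0: 834 -> 240 -> 210
1: 133 -> 85
2: —
3: —
4: —
5: —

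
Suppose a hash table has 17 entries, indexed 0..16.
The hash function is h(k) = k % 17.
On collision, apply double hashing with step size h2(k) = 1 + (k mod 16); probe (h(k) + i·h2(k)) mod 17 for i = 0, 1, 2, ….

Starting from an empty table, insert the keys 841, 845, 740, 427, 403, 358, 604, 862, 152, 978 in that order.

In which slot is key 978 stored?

Insert 841: h=8, slot 8 empty => index 8.
Insert 845: h=12, slot 12 empty => index 12.
Insert 740: h=9, slot 9 empty => index 9.
Insert 427: h=2, slot 2 empty => index 2.
Insert 403: h=12, h2=4, slot 12 occupied => index 16.
Insert 358: h=1, slot 1 empty => index 1.
Insert 604: h=9, h2=13, slot 9 occupied => index 5.
Insert 862: h=12, h2=15, slot 12 occupied => index 10.
Insert 152: h=16, h2=9, slots 16,8 occupied => index 0.
Insert 978: h=9, h2=3, slots 9,12 occupied => index 15.
Table: [152, 358, 427, ., ., 604, ., ., 841, 740, 862, ., 845, ., ., 978, 403]

15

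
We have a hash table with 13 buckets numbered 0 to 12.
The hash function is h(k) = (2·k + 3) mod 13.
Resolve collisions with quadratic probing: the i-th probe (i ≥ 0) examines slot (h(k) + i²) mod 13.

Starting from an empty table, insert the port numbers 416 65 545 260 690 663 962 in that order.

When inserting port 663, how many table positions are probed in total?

416: h=3 → slot 3
65: h=3, probe 3,4 → slot 4
545: h=1 → slot 1
260: h=3, probe 3,4,7 → slot 7
690: h=5 → slot 5
663: h=3, probe 3,4,7,12 → slot 12
962: h=3, probe 3,4,7,12,6 → slot 6
Table: [-, 545, -, 416, 65, 690, 962, 260, -, -, -, -, 663]

4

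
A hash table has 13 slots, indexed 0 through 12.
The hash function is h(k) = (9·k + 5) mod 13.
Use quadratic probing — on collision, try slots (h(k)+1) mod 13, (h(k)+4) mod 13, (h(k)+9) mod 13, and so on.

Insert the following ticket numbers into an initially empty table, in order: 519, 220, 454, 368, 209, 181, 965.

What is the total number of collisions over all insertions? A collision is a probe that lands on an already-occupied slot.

6

Insert 519: h=9, slot 9 empty => index 9.
Insert 220: h=9, slot 9 occupied => index 10.
Insert 454: h=9, slots 9,10 occupied => index 0.
Insert 368: h=2, slot 2 empty => index 2.
Insert 209: h=1, slot 1 empty => index 1.
Insert 181: h=9, slots 9,10,0 occupied => index 5.
Insert 965: h=6, slot 6 empty => index 6.
Table: [454, 209, 368, -, -, 181, 965, -, -, 519, 220, -, -]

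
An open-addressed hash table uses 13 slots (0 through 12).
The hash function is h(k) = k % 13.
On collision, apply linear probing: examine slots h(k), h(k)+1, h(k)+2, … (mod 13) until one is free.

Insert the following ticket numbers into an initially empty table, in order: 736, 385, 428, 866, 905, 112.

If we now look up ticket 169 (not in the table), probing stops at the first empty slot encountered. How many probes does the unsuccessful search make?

2

Insert 736: h=8, slot 8 empty => index 8.
Insert 385: h=8, slot 8 occupied => index 9.
Insert 428: h=12, slot 12 empty => index 12.
Insert 866: h=8, slots 8,9 occupied => index 10.
Insert 905: h=8, slots 8,9,10 occupied => index 11.
Insert 112: h=8, slots 8,9,10,11,12 occupied => index 0.
Table: [112, ∅, ∅, ∅, ∅, ∅, ∅, ∅, 736, 385, 866, 905, 428]
Lookup 169: h=0, probe 0,1 → slot 1 empty, not found.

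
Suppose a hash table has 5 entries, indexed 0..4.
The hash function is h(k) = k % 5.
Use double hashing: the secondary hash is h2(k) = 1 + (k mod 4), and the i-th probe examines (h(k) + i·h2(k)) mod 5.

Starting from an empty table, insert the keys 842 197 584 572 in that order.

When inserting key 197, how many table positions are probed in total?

Insert 842: h=2, slot 2 empty -> index 2.
Insert 197: h=2, h2=2, slot 2 occupied -> index 4.
Insert 584: h=4, h2=1, slot 4 occupied -> index 0.
Insert 572: h=2, h2=1, slot 2 occupied -> index 3.
Table: [584, _, 842, 572, 197]

2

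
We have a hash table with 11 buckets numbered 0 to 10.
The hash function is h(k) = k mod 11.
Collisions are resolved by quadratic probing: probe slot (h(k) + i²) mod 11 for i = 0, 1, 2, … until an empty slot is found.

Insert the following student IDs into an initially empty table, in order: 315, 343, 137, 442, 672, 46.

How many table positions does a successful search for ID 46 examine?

Insert 315: h=7, slot 7 empty -> index 7.
Insert 343: h=2, slot 2 empty -> index 2.
Insert 137: h=5, slot 5 empty -> index 5.
Insert 442: h=2, slot 2 occupied -> index 3.
Insert 672: h=1, slot 1 empty -> index 1.
Insert 46: h=2, slots 2,3 occupied -> index 6.
Table: [∅, 672, 343, 442, ∅, 137, 46, 315, ∅, ∅, ∅]
Lookup 46: h=2, probe 2,3,6 → found at 6.

3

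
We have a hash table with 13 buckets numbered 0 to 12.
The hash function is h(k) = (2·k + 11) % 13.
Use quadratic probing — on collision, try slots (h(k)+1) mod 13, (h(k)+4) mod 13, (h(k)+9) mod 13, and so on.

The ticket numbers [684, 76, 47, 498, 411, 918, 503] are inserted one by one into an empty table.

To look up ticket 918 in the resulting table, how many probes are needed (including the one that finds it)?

4

684: h=1 -> slot 1
76: h=7 -> slot 7
47: h=1, probe 1,2 -> slot 2
498: h=6 -> slot 6
411: h=1, probe 1,2,5 -> slot 5
918: h=1, probe 1,2,5,10 -> slot 10
503: h=3 -> slot 3
Table: [_, 684, 47, 503, _, 411, 498, 76, _, _, 918, _, _]
Lookup 918: h=1, probe 1,2,5,10 → found at 10.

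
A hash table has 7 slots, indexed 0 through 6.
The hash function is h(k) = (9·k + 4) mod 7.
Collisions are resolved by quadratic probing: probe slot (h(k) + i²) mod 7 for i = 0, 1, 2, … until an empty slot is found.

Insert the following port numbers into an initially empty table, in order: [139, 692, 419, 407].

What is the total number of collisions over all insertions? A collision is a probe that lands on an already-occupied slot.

Insert 139: h=2, slot 2 empty -> index 2.
Insert 692: h=2, slot 2 occupied -> index 3.
Insert 419: h=2, slots 2,3 occupied -> index 6.
Insert 407: h=6, slot 6 occupied -> index 0.
Table: [407, ∅, 139, 692, ∅, ∅, 419]

4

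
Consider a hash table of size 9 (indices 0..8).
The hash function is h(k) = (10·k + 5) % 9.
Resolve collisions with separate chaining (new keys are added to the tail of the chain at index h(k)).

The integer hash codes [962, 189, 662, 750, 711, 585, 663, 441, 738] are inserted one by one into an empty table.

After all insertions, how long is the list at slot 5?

5

962 → bucket 4
189 → bucket 5
662 → bucket 1
750 → bucket 8
711 → bucket 5 (collision)
585 → bucket 5 (collision)
663 → bucket 2
441 → bucket 5 (collision)
738 → bucket 5 (collision)
Final buckets:
0: _
1: 662
2: 663
3: _
4: 962
5: 189 -> 711 -> 585 -> 441 -> 738
6: _
7: _
8: 750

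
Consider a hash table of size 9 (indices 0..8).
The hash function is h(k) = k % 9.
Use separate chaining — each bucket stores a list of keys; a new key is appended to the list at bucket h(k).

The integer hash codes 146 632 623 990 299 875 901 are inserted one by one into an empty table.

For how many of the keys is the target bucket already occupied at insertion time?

4

146 -> bucket 2
632 -> bucket 2 (collision)
623 -> bucket 2 (collision)
990 -> bucket 0
299 -> bucket 2 (collision)
875 -> bucket 2 (collision)
901 -> bucket 1
Final buckets:
0: 990
1: 901
2: 146 -> 632 -> 623 -> 299 -> 875
3: ∅
4: ∅
5: ∅
6: ∅
7: ∅
8: ∅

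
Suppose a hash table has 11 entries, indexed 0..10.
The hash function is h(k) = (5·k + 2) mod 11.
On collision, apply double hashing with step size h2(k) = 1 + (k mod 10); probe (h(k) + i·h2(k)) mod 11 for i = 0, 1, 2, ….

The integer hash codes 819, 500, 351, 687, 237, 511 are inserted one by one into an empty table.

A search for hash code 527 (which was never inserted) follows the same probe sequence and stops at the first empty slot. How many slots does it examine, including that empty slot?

819: h=5 => slot 5
500: h=5, h2=1, probe 5,6 => slot 6
351: h=8 => slot 8
687: h=5, h2=8, probe 5,2 => slot 2
237: h=10 => slot 10
511: h=5, h2=2, probe 5,7 => slot 7
Table: [., ., 687, ., ., 819, 500, 511, 351, ., 237]
Lookup 527: h=8, h2=8, probe 8,5,2,10,7,4 → slot 4 empty, not found.

6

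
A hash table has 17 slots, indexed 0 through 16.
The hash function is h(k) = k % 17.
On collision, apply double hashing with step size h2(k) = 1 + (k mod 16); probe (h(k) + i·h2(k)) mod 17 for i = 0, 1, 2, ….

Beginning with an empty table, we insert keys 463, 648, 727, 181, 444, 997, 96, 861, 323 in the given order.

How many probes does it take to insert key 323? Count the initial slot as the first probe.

5

463: h=4 → slot 4
648: h=2 → slot 2
727: h=13 → slot 13
181: h=11 → slot 11
444: h=2, h2=13, probe 2,15 → slot 15
997: h=11, h2=6, probe 11,0 → slot 0
96: h=11, h2=1, probe 11,12 → slot 12
861: h=11, h2=14, probe 11,8 → slot 8
323: h=0, h2=4, probe 0,4,8,12,16 → slot 16
Table: [997, -, 648, -, 463, -, -, -, 861, -, -, 181, 96, 727, -, 444, 323]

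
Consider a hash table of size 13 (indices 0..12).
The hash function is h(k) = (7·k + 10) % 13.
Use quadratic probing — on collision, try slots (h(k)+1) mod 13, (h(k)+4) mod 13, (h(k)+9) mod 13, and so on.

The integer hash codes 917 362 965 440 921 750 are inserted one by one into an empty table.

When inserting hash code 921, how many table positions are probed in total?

3

917: h=7 -> slot 7
362: h=9 -> slot 9
965: h=5 -> slot 5
440: h=9, probe 9,10 -> slot 10
921: h=9, probe 9,10,0 -> slot 0
750: h=8 -> slot 8
Table: [921, ., ., ., ., 965, ., 917, 750, 362, 440, ., .]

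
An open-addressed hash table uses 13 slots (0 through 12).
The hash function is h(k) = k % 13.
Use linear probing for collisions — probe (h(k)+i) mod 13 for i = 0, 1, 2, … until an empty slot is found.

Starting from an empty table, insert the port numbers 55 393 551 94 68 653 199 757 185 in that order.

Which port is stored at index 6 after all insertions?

Insert 55: h=3, slot 3 empty → index 3.
Insert 393: h=3, slot 3 occupied → index 4.
Insert 551: h=5, slot 5 empty → index 5.
Insert 94: h=3, slots 3,4,5 occupied → index 6.
Insert 68: h=3, slots 3,4,5,6 occupied → index 7.
Insert 653: h=3, slots 3,4,5,6,7 occupied → index 8.
Insert 199: h=4, slots 4,5,6,7,8 occupied → index 9.
Insert 757: h=3, slots 3,4,5,6,7,8,9 occupied → index 10.
Insert 185: h=3, slots 3,4,5,6,7,8,9,10 occupied → index 11.
Table: [_, _, _, 55, 393, 551, 94, 68, 653, 199, 757, 185, _]

94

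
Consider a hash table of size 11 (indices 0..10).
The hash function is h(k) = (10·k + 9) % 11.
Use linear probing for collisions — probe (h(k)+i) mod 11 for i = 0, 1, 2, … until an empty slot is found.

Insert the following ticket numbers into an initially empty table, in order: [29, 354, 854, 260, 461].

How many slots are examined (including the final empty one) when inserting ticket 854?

2

Insert 29: h=2, slot 2 empty → index 2.
Insert 354: h=7, slot 7 empty → index 7.
Insert 854: h=2, slot 2 occupied → index 3.
Insert 260: h=2, slots 2,3 occupied → index 4.
Insert 461: h=10, slot 10 empty → index 10.
Table: [∅, ∅, 29, 854, 260, ∅, ∅, 354, ∅, ∅, 461]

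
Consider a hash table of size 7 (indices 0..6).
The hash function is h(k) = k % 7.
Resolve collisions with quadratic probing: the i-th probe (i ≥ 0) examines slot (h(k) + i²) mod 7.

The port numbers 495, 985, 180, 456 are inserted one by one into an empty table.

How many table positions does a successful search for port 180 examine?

Insert 495: h=5, slot 5 empty => index 5.
Insert 985: h=5, slot 5 occupied => index 6.
Insert 180: h=5, slots 5,6 occupied => index 2.
Insert 456: h=1, slot 1 empty => index 1.
Table: [_, 456, 180, _, _, 495, 985]
Lookup 180: h=5, probe 5,6,2 → found at 2.

3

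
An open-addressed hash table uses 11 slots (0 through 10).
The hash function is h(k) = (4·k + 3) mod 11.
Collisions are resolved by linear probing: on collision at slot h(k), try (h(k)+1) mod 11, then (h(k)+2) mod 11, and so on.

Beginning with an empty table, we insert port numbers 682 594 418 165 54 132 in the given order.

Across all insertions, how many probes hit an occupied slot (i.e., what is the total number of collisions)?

682 hashes to 3; slot 3 is free → place at 3.
594 hashes to 3; 3 taken → place at 4.
418 hashes to 3; 3,4 taken → place at 5.
165 hashes to 3; 3,4,5 taken → place at 6.
54 hashes to 10; slot 10 is free → place at 10.
132 hashes to 3; 3,4,5,6 taken → place at 7.
Table: [-, -, -, 682, 594, 418, 165, 132, -, -, 54]

10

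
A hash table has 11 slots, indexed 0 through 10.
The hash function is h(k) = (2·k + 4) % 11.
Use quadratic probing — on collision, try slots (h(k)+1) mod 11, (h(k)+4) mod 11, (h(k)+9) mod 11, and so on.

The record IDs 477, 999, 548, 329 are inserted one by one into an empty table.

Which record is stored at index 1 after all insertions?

477: h=1 => slot 1
999: h=0 => slot 0
548: h=0, probe 0,1,4 => slot 4
329: h=2 => slot 2
Table: [999, 477, 329, _, 548, _, _, _, _, _, _]

477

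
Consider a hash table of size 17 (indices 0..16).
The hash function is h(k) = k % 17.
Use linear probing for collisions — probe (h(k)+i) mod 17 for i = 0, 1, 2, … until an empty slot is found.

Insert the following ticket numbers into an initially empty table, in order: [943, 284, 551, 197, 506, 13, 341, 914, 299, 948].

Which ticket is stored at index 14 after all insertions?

13

Insert 943: h=8, slot 8 empty => index 8.
Insert 284: h=12, slot 12 empty => index 12.
Insert 551: h=7, slot 7 empty => index 7.
Insert 197: h=10, slot 10 empty => index 10.
Insert 506: h=13, slot 13 empty => index 13.
Insert 13: h=13, slot 13 occupied => index 14.
Insert 341: h=1, slot 1 empty => index 1.
Insert 914: h=13, slots 13,14 occupied => index 15.
Insert 299: h=10, slot 10 occupied => index 11.
Insert 948: h=13, slots 13,14,15 occupied => index 16.
Table: [_, 341, _, _, _, _, _, 551, 943, _, 197, 299, 284, 506, 13, 914, 948]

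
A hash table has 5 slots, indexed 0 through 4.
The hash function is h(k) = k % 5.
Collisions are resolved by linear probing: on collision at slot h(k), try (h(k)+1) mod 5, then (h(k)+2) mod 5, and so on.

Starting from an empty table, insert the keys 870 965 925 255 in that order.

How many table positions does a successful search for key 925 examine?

3

870 hashes to 0; slot 0 is free → place at 0.
965 hashes to 0; 0 taken → place at 1.
925 hashes to 0; 0,1 taken → place at 2.
255 hashes to 0; 0,1,2 taken → place at 3.
Table: [870, 965, 925, 255, .]
Lookup 925: h=0, probe 0,1,2 → found at 2.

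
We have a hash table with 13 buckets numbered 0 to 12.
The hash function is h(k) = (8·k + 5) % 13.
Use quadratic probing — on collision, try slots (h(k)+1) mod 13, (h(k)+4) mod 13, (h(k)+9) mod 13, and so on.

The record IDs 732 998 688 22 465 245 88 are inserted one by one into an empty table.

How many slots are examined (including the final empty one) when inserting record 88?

4

732: h=11 => slot 11
998: h=7 => slot 7
688: h=10 => slot 10
22: h=12 => slot 12
465: h=7, probe 7,8 => slot 8
245: h=2 => slot 2
88: h=7, probe 7,8,11,3 => slot 3
Table: [-, -, 245, 88, -, -, -, 998, 465, -, 688, 732, 22]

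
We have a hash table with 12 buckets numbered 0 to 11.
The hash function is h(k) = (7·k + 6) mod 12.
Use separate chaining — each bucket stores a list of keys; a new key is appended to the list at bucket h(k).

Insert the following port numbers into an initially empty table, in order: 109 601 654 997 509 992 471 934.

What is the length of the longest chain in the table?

3

Insert 109: h=1, bucket 1 empty → new chain.
Insert 601: h=1, bucket 1 nonempty → append to chain.
Insert 654: h=0, bucket 0 empty → new chain.
Insert 997: h=1, bucket 1 nonempty → append to chain.
Insert 509: h=5, bucket 5 empty → new chain.
Insert 992: h=2, bucket 2 empty → new chain.
Insert 471: h=3, bucket 3 empty → new chain.
Insert 934: h=4, bucket 4 empty → new chain.
Final buckets:
0: 654
1: 109 -> 601 -> 997
2: 992
3: 471
4: 934
5: 509
6: -
7: -
8: -
9: -
10: -
11: -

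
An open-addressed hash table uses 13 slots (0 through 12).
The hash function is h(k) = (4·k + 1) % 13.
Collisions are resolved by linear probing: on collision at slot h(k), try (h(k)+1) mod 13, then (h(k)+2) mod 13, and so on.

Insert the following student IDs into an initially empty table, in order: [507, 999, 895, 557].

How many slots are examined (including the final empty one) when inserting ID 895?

2

507 hashes to 1; slot 1 is free → place at 1.
999 hashes to 6; slot 6 is free → place at 6.
895 hashes to 6; 6 taken → place at 7.
557 hashes to 6; 6,7 taken → place at 8.
Table: [—, 507, —, —, —, —, 999, 895, 557, —, —, —, —]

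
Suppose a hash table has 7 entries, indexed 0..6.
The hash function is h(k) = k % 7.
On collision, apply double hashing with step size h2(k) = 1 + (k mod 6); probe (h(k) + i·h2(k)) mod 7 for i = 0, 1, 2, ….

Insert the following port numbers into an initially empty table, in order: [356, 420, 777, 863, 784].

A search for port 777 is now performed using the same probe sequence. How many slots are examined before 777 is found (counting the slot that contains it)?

2

356: h=6 => slot 6
420: h=0 => slot 0
777: h=0, h2=4, probe 0,4 => slot 4
863: h=2 => slot 2
784: h=0, h2=5, probe 0,5 => slot 5
Table: [420, -, 863, -, 777, 784, 356]
Lookup 777: h=0, h2=4, probe 0,4 → found at 4.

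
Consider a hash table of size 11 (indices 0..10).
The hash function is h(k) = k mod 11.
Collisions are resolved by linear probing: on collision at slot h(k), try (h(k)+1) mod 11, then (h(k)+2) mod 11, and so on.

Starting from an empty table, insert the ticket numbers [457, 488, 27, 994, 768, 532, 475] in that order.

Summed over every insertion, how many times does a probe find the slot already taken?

7

Insert 457: h=6, slot 6 empty => index 6.
Insert 488: h=4, slot 4 empty => index 4.
Insert 27: h=5, slot 5 empty => index 5.
Insert 994: h=4, slots 4,5,6 occupied => index 7.
Insert 768: h=9, slot 9 empty => index 9.
Insert 532: h=4, slots 4,5,6,7 occupied => index 8.
Insert 475: h=2, slot 2 empty => index 2.
Table: [∅, ∅, 475, ∅, 488, 27, 457, 994, 532, 768, ∅]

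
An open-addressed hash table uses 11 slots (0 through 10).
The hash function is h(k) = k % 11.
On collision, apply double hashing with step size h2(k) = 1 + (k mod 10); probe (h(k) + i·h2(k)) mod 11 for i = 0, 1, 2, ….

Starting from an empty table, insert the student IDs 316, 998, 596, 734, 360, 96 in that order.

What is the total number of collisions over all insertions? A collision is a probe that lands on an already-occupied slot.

316: h=8 → slot 8
998: h=8, h2=9, probe 8,6 → slot 6
596: h=2 → slot 2
734: h=8, h2=5, probe 8,2,7 → slot 7
360: h=8, h2=1, probe 8,9 → slot 9
96: h=8, h2=7, probe 8,4 → slot 4
Table: [_, _, 596, _, 96, _, 998, 734, 316, 360, _]

5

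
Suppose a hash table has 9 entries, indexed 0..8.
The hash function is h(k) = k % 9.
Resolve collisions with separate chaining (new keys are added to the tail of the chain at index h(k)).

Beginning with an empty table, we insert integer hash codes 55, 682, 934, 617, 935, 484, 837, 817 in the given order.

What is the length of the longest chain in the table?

4

55 -> bucket 1
682 -> bucket 7
934 -> bucket 7 (collision)
617 -> bucket 5
935 -> bucket 8
484 -> bucket 7 (collision)
837 -> bucket 0
817 -> bucket 7 (collision)
Final buckets:
0: 837
1: 55
2: —
3: —
4: —
5: 617
6: —
7: 682 -> 934 -> 484 -> 817
8: 935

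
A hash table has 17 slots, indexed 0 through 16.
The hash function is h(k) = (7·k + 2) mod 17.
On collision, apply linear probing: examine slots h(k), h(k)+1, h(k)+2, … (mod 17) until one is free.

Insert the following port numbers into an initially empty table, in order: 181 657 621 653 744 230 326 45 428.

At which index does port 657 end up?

Insert 181: h=11, slot 11 empty → index 11.
Insert 657: h=11, slot 11 occupied → index 12.
Insert 621: h=14, slot 14 empty → index 14.
Insert 653: h=0, slot 0 empty → index 0.
Insert 744: h=8, slot 8 empty → index 8.
Insert 230: h=14, slot 14 occupied → index 15.
Insert 326: h=6, slot 6 empty → index 6.
Insert 45: h=11, slots 11,12 occupied → index 13.
Insert 428: h=6, slot 6 occupied → index 7.
Table: [653, _, _, _, _, _, 326, 428, 744, _, _, 181, 657, 45, 621, 230, _]

12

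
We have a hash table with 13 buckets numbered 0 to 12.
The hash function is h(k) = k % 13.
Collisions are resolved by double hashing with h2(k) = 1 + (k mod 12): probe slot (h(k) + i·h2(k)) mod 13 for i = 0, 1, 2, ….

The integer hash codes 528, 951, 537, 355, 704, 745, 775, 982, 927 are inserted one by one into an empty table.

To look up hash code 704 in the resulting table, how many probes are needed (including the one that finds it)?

528 hashes to 8; slot 8 is free -> place at 8.
951 hashes to 2; slot 2 is free -> place at 2.
537 hashes to 4; slot 4 is free -> place at 4.
355 hashes to 4, h2=8; 4 taken -> place at 12.
704 hashes to 2, h2=9; 2 taken -> place at 11.
745 hashes to 4, h2=2; 4 taken -> place at 6.
775 hashes to 8, h2=8; 8 taken -> place at 3.
982 hashes to 7; slot 7 is free -> place at 7.
927 hashes to 4, h2=4; 4,8,12,3,7,11,2,6 taken -> place at 10.
Table: [_, _, 951, 775, 537, _, 745, 982, 528, _, 927, 704, 355]
Lookup 704: h=2, h2=9, probe 2,11 → found at 11.

2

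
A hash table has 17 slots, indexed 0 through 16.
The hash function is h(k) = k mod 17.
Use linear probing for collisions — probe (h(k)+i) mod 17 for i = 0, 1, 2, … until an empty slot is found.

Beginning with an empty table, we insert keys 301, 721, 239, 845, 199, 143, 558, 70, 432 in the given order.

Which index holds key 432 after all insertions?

301: h=12 => slot 12
721: h=7 => slot 7
239: h=1 => slot 1
845: h=12, probe 12,13 => slot 13
199: h=12, probe 12,13,14 => slot 14
143: h=7, probe 7,8 => slot 8
558: h=14, probe 14,15 => slot 15
70: h=2 => slot 2
432: h=7, probe 7,8,9 => slot 9
Table: [_, 239, 70, _, _, _, _, 721, 143, 432, _, _, 301, 845, 199, 558, _]

9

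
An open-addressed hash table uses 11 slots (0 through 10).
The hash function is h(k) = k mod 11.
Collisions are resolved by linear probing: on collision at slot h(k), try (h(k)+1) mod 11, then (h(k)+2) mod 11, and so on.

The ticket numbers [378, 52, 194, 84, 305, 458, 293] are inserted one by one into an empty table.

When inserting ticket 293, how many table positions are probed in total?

6

378: h=4 -> slot 4
52: h=8 -> slot 8
194: h=7 -> slot 7
84: h=7, probe 7,8,9 -> slot 9
305: h=8, probe 8,9,10 -> slot 10
458: h=7, probe 7,8,9,10,0 -> slot 0
293: h=7, probe 7,8,9,10,0,1 -> slot 1
Table: [458, 293, -, -, 378, -, -, 194, 52, 84, 305]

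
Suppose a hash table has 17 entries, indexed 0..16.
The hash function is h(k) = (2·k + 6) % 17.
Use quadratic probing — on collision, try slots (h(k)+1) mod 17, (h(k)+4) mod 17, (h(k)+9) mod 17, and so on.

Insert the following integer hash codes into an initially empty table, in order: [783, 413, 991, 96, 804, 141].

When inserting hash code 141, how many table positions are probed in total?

Insert 783: h=8, slot 8 empty → index 8.
Insert 413: h=16, slot 16 empty → index 16.
Insert 991: h=16, slot 16 occupied → index 0.
Insert 96: h=11, slot 11 empty → index 11.
Insert 804: h=16, slots 16,0 occupied → index 3.
Insert 141: h=16, slots 16,0,3,8 occupied → index 15.
Table: [991, —, —, 804, —, —, —, —, 783, —, —, 96, —, —, —, 141, 413]

5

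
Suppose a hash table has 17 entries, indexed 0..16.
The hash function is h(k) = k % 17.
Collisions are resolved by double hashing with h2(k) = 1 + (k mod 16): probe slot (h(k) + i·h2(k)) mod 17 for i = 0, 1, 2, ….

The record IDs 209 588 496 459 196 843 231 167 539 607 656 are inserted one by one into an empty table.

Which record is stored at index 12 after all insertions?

Insert 209: h=5, slot 5 empty → index 5.
Insert 588: h=10, slot 10 empty → index 10.
Insert 496: h=3, slot 3 empty → index 3.
Insert 459: h=0, slot 0 empty → index 0.
Insert 196: h=9, slot 9 empty → index 9.
Insert 843: h=10, h2=12, slots 10,5,0 occupied → index 12.
Insert 231: h=10, h2=8, slot 10 occupied → index 1.
Insert 167: h=14, slot 14 empty → index 14.
Insert 539: h=12, h2=12, slot 12 occupied → index 7.
Insert 607: h=12, h2=16, slot 12 occupied → index 11.
Insert 656: h=10, h2=1, slots 10,11,12 occupied → index 13.
Table: [459, 231, ., 496, ., 209, ., 539, ., 196, 588, 607, 843, 656, 167, ., .]

843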